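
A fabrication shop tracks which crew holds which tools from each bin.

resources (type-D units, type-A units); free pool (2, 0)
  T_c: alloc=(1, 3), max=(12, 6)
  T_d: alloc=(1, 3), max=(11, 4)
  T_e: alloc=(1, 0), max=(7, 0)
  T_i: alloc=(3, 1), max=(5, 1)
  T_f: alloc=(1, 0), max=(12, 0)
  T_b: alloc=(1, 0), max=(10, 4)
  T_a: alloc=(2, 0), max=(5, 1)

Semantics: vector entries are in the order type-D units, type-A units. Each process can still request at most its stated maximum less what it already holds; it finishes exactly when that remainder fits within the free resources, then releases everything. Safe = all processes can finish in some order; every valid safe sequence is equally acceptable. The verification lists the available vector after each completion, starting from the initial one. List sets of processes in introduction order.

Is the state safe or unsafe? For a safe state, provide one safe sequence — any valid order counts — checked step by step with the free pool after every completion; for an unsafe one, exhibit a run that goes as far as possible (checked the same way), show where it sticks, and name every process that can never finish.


UNSAFE.
Key observation: T_i, T_a, T_e can finish, but then (8, 1) is all there is, and the blocked group's type-D units demands exceed it.
The run T_i, T_a, T_e cannot be extended any further. Verifying each step:
  pool = (2, 0)
  T_i needs (2, 0) <= (2, 0) -> finishes; pool += (3, 1) = (5, 1)
  T_a needs (3, 1) <= (5, 1) -> finishes; pool += (2, 0) = (7, 1)
  T_e needs (6, 0) <= (7, 1) -> finishes; pool += (1, 0) = (8, 1)
  blocked: T_c wants (11, 3), pool (8, 1) — not enough type-D units and type-A units
  blocked: T_d wants (10, 1), pool (8, 1) — not enough type-D units
  blocked: T_f wants (11, 0), pool (8, 1) — not enough type-D units
  blocked: T_b wants (9, 4), pool (8, 1) — not enough type-D units and type-A units
Permanently blocked: T_c, T_d, T_f and T_b.


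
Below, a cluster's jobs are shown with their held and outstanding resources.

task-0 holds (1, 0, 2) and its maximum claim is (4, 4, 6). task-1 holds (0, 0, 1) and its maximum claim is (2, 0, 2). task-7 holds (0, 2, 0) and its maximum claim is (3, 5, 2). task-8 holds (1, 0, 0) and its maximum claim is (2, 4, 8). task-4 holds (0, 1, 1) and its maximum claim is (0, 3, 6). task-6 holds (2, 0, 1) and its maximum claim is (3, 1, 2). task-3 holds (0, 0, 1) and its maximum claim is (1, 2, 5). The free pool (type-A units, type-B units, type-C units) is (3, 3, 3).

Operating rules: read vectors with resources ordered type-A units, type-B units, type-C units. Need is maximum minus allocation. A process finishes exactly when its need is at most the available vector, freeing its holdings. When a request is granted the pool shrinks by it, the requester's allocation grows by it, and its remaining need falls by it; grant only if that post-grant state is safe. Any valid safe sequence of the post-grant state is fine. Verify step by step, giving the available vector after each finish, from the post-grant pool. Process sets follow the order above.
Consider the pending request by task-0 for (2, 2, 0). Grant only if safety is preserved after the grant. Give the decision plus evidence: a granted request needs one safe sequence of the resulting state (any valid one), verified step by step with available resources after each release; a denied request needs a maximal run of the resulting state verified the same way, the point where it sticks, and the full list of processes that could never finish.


DENY. Granting would leave the state unsafe.
Key observation: the pool after task-6, task-1 is (3, 1, 5); every surviving request exceeds it in type-B units, so progress ends there.
After a pretend grant, a maximal execution: task-6, task-1 — then nothing else fits. Verifying each step:
  pool = (1, 1, 3)
  task-6 needs (1, 1, 1) <= (1, 1, 3) -> finishes; pool += (2, 0, 1) = (3, 1, 4)
  task-1 needs (2, 0, 1) <= (3, 1, 4) -> finishes; pool += (0, 0, 1) = (3, 1, 5)
  task-0 cannot run: need (1, 2, 4) vs free (3, 1, 5) (insufficient type-B units)
  task-7 cannot run: need (3, 3, 2) vs free (3, 1, 5) (insufficient type-B units)
  task-8 cannot run: need (1, 4, 8) vs free (3, 1, 5) (insufficient type-B units and type-C units)
  task-4 cannot run: need (0, 2, 5) vs free (3, 1, 5) (insufficient type-B units)
  task-3 cannot run: need (1, 2, 4) vs free (3, 1, 5) (insufficient type-B units)
Post-grant, the permanently blocked set is task-0, task-7, task-8, task-4 and task-3.


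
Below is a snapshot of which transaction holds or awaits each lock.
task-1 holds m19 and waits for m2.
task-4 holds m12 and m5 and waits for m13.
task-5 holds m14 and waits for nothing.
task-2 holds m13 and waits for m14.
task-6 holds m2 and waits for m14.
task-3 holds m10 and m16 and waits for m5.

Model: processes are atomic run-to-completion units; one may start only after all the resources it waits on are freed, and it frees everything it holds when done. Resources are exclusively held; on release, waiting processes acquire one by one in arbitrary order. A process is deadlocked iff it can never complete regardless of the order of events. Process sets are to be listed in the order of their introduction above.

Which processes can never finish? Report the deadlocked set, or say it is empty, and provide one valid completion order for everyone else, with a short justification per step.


The deadlocked set is empty.
Key observation: there is no circular wait here — follow any chain and it reaches a process that is free to run now.
One completion order for the rest: task-5, task-2, task-4, task-6, task-1, task-3.
Walking it through:
  task-5 waits on nothing -> runs at once and releases m14
  run task-2 (all its waits — m14 — are resolved); releases m13
  run task-4 (all its waits — m13 — are resolved); releases m12 and m5
  run task-6 (all its waits — m14 — are resolved); releases m2
  run task-1 (all its waits — m2 — are resolved); releases m19
  run task-3 (all its waits — m5 — are resolved); releases m10 and m16


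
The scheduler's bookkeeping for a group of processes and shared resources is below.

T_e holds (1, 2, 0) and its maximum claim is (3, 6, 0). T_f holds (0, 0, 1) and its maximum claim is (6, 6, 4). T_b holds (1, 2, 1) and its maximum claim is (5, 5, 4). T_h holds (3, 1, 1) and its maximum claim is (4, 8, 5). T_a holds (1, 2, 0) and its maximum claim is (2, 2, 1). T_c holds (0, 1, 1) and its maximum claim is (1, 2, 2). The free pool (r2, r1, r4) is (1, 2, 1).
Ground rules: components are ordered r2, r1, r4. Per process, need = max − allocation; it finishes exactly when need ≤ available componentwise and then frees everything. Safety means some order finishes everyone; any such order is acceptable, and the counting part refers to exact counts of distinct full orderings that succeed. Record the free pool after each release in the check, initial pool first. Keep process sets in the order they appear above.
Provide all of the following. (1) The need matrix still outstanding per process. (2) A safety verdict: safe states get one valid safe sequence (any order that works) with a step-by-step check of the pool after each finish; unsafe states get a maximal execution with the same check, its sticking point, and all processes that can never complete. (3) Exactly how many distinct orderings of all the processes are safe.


(1) Outstanding need per process (order r2, r1, r4):
  T_e: (2, 4, 0)
  T_f: (6, 6, 3)
  T_b: (4, 3, 3)
  T_h: (1, 7, 4)
  T_a: (1, 0, 1)
  T_c: (1, 1, 1)
(2) UNSAFE.
Key observation: the wall is r4: completing T_a, T_e, T_c brings the pool only to (3, 7, 2), and all the rest need more.
Going as far as possible: T_a, T_e, T_c; after that, nothing fits. Walking it through:
  pool = (1, 2, 1)
  T_a: need (1, 0, 1) fits (1, 2, 1); releases (1, 2, 0), pool now (2, 4, 1)
  T_e: need (2, 4, 0) fits (2, 4, 1); releases (1, 2, 0), pool now (3, 6, 1)
  T_c: need (1, 1, 1) fits (3, 6, 1); releases (0, 1, 1), pool now (3, 7, 2)
  T_f still needs (6, 6, 3) but only (3, 7, 2) is free — short on r2 and r4
  T_b still needs (4, 3, 3) but only (3, 7, 2) is free — short on r2 and r4
  T_h still needs (1, 7, 4) but only (3, 7, 2) is free — short on r4
Never able to finish: T_f, T_b and T_h.
(3) Exactly 0 of the possible complete orderings are safe sequences.


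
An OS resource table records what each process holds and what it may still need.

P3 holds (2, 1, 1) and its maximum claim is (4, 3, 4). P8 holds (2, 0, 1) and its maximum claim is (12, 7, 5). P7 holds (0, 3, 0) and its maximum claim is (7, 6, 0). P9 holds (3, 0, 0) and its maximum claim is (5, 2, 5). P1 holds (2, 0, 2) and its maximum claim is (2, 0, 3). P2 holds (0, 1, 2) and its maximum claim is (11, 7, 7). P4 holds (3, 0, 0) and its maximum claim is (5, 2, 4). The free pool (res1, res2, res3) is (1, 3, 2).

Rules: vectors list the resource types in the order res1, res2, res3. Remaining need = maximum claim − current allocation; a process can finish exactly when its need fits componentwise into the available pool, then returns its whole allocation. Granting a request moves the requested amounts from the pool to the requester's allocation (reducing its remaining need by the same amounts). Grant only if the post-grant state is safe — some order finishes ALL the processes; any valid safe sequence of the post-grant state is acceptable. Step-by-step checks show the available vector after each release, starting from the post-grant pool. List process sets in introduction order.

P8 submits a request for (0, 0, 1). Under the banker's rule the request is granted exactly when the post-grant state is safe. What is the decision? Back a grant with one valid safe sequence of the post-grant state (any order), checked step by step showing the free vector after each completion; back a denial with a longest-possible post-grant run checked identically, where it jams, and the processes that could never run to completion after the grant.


DENY: after the grant no complete ordering would exist.
Key observation: after P1, P3, P4, P7 the pool peaks at (8, 7, 4), and each blocked process is short somewhere: P8 on res1; P9 on res3; P2 on res1, res3.
On the post-grant state, P1, P3, P4, P7 is a maximal run — nothing extends it. Step-by-step check:
  pool = (1, 3, 1)
  P1 needs (0, 0, 1) <= (1, 3, 1) -> finishes; pool += (2, 0, 2) = (3, 3, 3)
  P3 needs (2, 2, 3) <= (3, 3, 3) -> finishes; pool += (2, 1, 1) = (5, 4, 4)
  P4 needs (2, 2, 4) <= (5, 4, 4) -> finishes; pool += (3, 0, 0) = (8, 4, 4)
  P7 needs (7, 3, 0) <= (8, 4, 4) -> finishes; pool += (0, 3, 0) = (8, 7, 4)
  blocked: P8 wants (10, 7, 3), pool (8, 7, 4) — not enough res1
  blocked: P9 wants (2, 2, 5), pool (8, 7, 4) — not enough res3
  blocked: P2 wants (11, 6, 5), pool (8, 7, 4) — not enough res1 and res3
Processes that could never finish after the grant: P8, P9 and P2.


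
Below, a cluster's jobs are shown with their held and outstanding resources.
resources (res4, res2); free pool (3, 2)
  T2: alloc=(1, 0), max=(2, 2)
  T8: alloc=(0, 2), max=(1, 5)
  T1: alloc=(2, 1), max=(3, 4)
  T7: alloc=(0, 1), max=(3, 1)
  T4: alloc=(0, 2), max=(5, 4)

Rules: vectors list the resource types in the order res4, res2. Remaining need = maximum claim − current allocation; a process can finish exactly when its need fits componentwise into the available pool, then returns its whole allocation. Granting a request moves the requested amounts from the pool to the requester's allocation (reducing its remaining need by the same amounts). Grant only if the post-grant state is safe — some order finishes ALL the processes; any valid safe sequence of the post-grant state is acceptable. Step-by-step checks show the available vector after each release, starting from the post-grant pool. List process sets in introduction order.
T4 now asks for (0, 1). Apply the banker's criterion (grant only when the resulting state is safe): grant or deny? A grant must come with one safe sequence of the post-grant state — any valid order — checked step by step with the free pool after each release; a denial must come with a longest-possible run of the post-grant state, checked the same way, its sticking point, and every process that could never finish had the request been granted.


DENY. Granting would leave the state unsafe.
Key observation: after T7, T2 the pool peaks at (4, 2), and each blocked process is short somewhere: T8 on res2; T1 on res2; T4 on res4.
After a pretend grant, a maximal execution: T7, T2 — then nothing else fits. Step-by-step check:
  pool = (3, 1)
  T7 needs (3, 0) <= (3, 1) -> finishes; pool += (0, 1) = (3, 2)
  T2 needs (1, 2) <= (3, 2) -> finishes; pool += (1, 0) = (4, 2)
  T8 cannot run: need (1, 3) vs free (4, 2) (insufficient res2)
  T1 cannot run: need (1, 3) vs free (4, 2) (insufficient res2)
  T4 cannot run: need (5, 1) vs free (4, 2) (insufficient res4)
Had the request been granted, T8, T1 and T4 could never finish.


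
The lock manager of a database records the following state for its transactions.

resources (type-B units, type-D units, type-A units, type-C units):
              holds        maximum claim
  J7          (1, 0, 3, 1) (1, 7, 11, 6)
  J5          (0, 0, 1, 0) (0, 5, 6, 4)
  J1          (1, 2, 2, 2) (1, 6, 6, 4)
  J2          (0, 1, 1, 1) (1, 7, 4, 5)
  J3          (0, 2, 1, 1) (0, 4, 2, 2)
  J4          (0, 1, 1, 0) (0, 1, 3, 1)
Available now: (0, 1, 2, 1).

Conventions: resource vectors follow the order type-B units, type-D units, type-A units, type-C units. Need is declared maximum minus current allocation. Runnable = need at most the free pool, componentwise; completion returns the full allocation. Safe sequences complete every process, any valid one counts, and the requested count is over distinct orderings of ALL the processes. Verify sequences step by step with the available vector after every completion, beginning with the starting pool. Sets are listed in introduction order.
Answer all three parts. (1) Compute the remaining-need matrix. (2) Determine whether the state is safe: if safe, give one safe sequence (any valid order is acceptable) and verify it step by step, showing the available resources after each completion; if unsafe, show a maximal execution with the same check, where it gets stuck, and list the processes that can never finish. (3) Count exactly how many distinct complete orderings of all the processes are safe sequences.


(1) Remaining need (order type-B units, type-D units, type-A units, type-C units):
  J7: (0, 7, 8, 5)
  J5: (0, 5, 5, 4)
  J1: (0, 4, 4, 2)
  J2: (1, 6, 3, 4)
  J3: (0, 2, 1, 1)
  J4: (0, 0, 2, 1)
(2) SAFE — a valid safe sequence is J4, J3, J1, J2, J5, J7.
Key observation: at J4 the run first touches a limit — (0, 0, 2, 1) against (0, 1, 2, 1), exact on a resource it actually requests.
Walking it through:
  pool = (0, 1, 2, 1)
  J4 needs (0, 0, 2, 1) <= (0, 1, 2, 1) -> finishes; pool += (0, 1, 1, 0) = (0, 2, 3, 1)
  J3 needs (0, 2, 1, 1) <= (0, 2, 3, 1) -> finishes; pool += (0, 2, 1, 1) = (0, 4, 4, 2)
  J1 needs (0, 4, 4, 2) <= (0, 4, 4, 2) -> finishes; pool += (1, 2, 2, 2) = (1, 6, 6, 4)
  J2 needs (1, 6, 3, 4) <= (1, 6, 6, 4) -> finishes; pool += (0, 1, 1, 1) = (1, 7, 7, 5)
  J5 needs (0, 5, 5, 4) <= (1, 7, 7, 5) -> finishes; pool += (0, 0, 1, 0) = (1, 7, 8, 5)
  J7 needs (0, 7, 8, 5) <= (1, 7, 8, 5) -> finishes; pool += (1, 0, 3, 1) = (2, 7, 11, 6)
(3) Precisely 2 of the possible complete orderings are safe sequences.


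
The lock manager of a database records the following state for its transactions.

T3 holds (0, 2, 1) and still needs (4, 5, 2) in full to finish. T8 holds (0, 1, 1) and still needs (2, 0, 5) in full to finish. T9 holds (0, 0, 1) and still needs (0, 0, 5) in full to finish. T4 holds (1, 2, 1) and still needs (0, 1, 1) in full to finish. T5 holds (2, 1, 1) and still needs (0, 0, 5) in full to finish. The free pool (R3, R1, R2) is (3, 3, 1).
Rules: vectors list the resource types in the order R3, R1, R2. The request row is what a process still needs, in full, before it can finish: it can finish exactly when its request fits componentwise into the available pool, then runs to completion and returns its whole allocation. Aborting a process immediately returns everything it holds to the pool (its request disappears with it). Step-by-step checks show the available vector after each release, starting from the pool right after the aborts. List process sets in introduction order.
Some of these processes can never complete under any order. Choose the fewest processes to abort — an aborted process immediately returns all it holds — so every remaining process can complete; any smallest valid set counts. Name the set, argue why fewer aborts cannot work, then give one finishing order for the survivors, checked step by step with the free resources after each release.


Minimum abort set: T8 and T5.
Key observation: no ordering could ever have run T9 before the abort of T8 and T5; with (2, 2, 2) back in the pool it fits at step 3.
No one abort is enough; case by case: T3 alone leaves T8 blocked (short on R2); T8 alone leaves T9 blocked (short on R2); T9 alone leaves T8 blocked (short on R2); T4 alone leaves T8 blocked (short on R2); T5 alone leaves T8 blocked (short on R2).
The survivors complete as T4, T3, T9. Walking it through (starting from the post-abort pool):
  pool = (5, 5, 3)
  T4: need (0, 1, 1) fits (5, 5, 3); releases (1, 2, 1), pool now (6, 7, 4)
  T3: need (4, 5, 2) fits (6, 7, 4); releases (0, 2, 1), pool now (6, 9, 5)
  T9: need (0, 0, 5) fits (6, 9, 5); releases (0, 0, 1), pool now (6, 9, 6)


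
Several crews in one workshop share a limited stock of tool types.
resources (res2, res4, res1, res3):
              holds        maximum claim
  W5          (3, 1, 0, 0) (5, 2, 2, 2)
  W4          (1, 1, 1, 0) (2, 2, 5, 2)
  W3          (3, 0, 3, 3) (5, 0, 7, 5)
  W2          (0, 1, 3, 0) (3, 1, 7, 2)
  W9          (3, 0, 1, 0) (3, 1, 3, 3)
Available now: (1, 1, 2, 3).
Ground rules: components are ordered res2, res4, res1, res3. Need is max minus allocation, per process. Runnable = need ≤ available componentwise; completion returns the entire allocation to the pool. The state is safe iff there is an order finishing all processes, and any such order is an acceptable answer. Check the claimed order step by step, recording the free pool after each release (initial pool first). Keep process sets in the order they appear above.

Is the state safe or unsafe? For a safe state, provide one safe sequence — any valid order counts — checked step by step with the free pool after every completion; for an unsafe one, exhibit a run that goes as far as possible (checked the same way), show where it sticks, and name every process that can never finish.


UNSAFE.
Key observation: no order helps: past W9, W5, the free pool tops out at (7, 2, 3, 3), below what each blocked process needs in res1.
The run W9, W5 cannot be extended any further. Walking it through:
  pool = (1, 1, 2, 3)
  run W9 (needs (0, 1, 2, 3), free (1, 1, 2, 3)); after release of (3, 0, 1, 0) the pool is (4, 1, 3, 3)
  run W5 (needs (2, 1, 2, 2), free (4, 1, 3, 3)); after release of (3, 1, 0, 0) the pool is (7, 2, 3, 3)
  W4 cannot run: need (1, 1, 4, 2) vs free (7, 2, 3, 3) (insufficient res1)
  W3 cannot run: need (2, 0, 4, 2) vs free (7, 2, 3, 3) (insufficient res1)
  W2 cannot run: need (3, 0, 4, 2) vs free (7, 2, 3, 3) (insufficient res1)
Never able to finish: W4, W3 and W2.


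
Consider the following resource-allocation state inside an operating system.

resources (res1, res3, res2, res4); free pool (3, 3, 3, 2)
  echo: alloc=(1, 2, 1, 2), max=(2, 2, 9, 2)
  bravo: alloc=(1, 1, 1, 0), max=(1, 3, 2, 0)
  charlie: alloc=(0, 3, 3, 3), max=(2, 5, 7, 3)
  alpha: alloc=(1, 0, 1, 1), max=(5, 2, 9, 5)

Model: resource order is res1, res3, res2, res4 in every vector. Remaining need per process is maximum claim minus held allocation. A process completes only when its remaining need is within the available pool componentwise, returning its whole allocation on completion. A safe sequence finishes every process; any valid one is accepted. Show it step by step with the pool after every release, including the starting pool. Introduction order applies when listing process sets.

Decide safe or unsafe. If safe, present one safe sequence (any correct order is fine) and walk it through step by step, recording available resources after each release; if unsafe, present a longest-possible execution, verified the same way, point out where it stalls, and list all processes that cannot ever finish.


The state is UNSAFE.
Key observation: after bravo, charlie complete, (4, 7, 7, 5) is the best the pool ever gets, yet each leftover process wants more res2.
Going as far as possible: bravo, charlie; after that, nothing fits. Walking it through:
  pool = (3, 3, 3, 2)
  run bravo (needs (0, 2, 1, 0), free (3, 3, 3, 2)); after release of (1, 1, 1, 0) the pool is (4, 4, 4, 2)
  run charlie (needs (2, 2, 4, 0), free (4, 4, 4, 2)); after release of (0, 3, 3, 3) the pool is (4, 7, 7, 5)
  echo cannot run: need (1, 0, 8, 0) vs free (4, 7, 7, 5) (insufficient res2)
  alpha cannot run: need (4, 2, 8, 4) vs free (4, 7, 7, 5) (insufficient res2)
Permanently blocked: echo and alpha.


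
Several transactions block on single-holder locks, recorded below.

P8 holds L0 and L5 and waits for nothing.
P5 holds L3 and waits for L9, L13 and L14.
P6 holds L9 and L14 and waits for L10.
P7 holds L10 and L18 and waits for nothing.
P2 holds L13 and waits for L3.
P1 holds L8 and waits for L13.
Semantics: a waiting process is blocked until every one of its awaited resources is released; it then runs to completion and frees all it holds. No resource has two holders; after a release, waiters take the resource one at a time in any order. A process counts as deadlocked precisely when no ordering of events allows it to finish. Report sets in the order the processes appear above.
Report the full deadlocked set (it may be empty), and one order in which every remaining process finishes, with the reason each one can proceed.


Deadlocked set: P5, P2 and P1.
Key observation: P5 -> P2 -> P5 is a circular wait — nothing in it can go first; P1 waits into the deadlock from upstream.
One completion order for the rest: P8, P7, P6.
Verifying each step:
  P8: no waits; runs immediately, freeing L0 and L5
  P7: no waits; runs immediately, freeing L10 and L18
  P6: everything it awaited (L10) is free; runs, freeing L9 and L14


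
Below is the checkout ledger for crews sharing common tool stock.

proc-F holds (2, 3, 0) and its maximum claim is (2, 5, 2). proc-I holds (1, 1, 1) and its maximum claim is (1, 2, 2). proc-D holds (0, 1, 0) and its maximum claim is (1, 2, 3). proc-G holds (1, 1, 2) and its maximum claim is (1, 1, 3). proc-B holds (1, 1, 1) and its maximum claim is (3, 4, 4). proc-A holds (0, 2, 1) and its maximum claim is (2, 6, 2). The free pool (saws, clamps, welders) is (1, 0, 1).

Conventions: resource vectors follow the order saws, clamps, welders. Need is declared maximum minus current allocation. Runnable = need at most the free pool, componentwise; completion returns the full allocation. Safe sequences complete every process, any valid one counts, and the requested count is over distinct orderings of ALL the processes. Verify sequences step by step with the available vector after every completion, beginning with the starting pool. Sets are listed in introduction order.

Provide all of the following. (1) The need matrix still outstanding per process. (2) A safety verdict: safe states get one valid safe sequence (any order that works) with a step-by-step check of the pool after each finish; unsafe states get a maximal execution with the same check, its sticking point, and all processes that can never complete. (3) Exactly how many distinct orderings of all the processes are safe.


(1) Remaining need (order saws, clamps, welders):
  proc-F: (0, 2, 2)
  proc-I: (0, 1, 1)
  proc-D: (1, 1, 3)
  proc-G: (0, 0, 1)
  proc-B: (2, 3, 3)
  proc-A: (2, 4, 1)
(2) The state is SAFE; one workable sequence: proc-G, proc-I, proc-F, proc-B, proc-D, proc-A.
Key observation: reading the order forward, proc-G is the first process whose need (0, 0, 1) meets the free pool (1, 0, 1) exactly on a resource it requests.
Check, step by step:
  pool = (1, 0, 1)
  proc-G needs (0, 0, 1) <= (1, 0, 1) -> finishes; pool += (1, 1, 2) = (2, 1, 3)
  proc-I needs (0, 1, 1) <= (2, 1, 3) -> finishes; pool += (1, 1, 1) = (3, 2, 4)
  proc-F needs (0, 2, 2) <= (3, 2, 4) -> finishes; pool += (2, 3, 0) = (5, 5, 4)
  proc-B needs (2, 3, 3) <= (5, 5, 4) -> finishes; pool += (1, 1, 1) = (6, 6, 5)
  proc-D needs (1, 1, 3) <= (6, 6, 5) -> finishes; pool += (0, 1, 0) = (6, 7, 5)
  proc-A needs (2, 4, 1) <= (6, 7, 5) -> finishes; pool += (0, 2, 1) = (6, 9, 6)
(3) Precisely 20 of the possible complete orderings are safe sequences.


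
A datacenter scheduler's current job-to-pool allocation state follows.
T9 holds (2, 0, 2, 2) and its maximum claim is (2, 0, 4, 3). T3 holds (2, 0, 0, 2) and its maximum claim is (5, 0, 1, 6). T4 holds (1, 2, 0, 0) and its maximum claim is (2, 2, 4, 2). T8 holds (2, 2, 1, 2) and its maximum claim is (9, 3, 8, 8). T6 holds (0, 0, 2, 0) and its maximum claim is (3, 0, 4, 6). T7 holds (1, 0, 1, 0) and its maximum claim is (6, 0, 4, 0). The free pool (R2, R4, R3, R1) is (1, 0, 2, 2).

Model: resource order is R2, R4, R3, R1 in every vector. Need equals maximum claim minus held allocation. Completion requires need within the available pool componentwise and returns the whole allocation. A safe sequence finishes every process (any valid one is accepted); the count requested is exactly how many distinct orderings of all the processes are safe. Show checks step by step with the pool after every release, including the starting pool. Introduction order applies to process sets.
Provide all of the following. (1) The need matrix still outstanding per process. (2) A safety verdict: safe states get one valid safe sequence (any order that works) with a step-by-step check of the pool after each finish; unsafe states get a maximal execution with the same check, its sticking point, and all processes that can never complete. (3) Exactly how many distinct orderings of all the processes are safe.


(1) Outstanding need per process (order R2, R4, R3, R1):
  T9: (0, 0, 2, 1)
  T3: (3, 0, 1, 4)
  T4: (1, 0, 4, 2)
  T8: (7, 1, 7, 6)
  T6: (3, 0, 2, 6)
  T7: (5, 0, 3, 0)
(2) SAFE. One safe sequence: T9, T3, T6, T4, T7, T8.
Key observation: at T9 the run first touches a limit — (0, 0, 2, 1) against (1, 0, 2, 2), exact on a resource it actually requests.
Check, step by step:
  pool = (1, 0, 2, 2)
  T9 needs (0, 0, 2, 1) <= (1, 0, 2, 2) -> finishes; pool += (2, 0, 2, 2) = (3, 0, 4, 4)
  T3 needs (3, 0, 1, 4) <= (3, 0, 4, 4) -> finishes; pool += (2, 0, 0, 2) = (5, 0, 4, 6)
  T6 needs (3, 0, 2, 6) <= (5, 0, 4, 6) -> finishes; pool += (0, 0, 2, 0) = (5, 0, 6, 6)
  T4 needs (1, 0, 4, 2) <= (5, 0, 6, 6) -> finishes; pool += (1, 2, 0, 0) = (6, 2, 6, 6)
  T7 needs (5, 0, 3, 0) <= (6, 2, 6, 6) -> finishes; pool += (1, 0, 1, 0) = (7, 2, 7, 6)
  T8 needs (7, 1, 7, 6) <= (7, 2, 7, 6) -> finishes; pool += (2, 2, 1, 2) = (9, 4, 8, 8)
(3) Precisely 8 of the possible complete orderings are safe sequences.


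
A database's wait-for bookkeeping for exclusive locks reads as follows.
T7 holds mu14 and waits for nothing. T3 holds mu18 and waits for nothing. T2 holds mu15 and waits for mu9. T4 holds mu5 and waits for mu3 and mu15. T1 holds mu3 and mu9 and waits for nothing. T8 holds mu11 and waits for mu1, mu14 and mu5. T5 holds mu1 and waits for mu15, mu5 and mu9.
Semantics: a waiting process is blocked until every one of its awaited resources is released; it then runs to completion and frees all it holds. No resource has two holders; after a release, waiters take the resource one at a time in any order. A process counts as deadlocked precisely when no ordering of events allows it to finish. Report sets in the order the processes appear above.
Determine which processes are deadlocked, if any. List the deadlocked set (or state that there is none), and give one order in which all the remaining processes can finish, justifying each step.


The deadlocked set is empty.
Key observation: the wait graph is acyclic; completion cascades from the unblocked processes through everyone else.
One completion order for the rest: T1, T7, T2, T4, T5, T8, T3.
Step-by-step check:
  run T1 (it waits on nothing); releases mu3 and mu9
  run T7 (it waits on nothing); releases mu14
  T2 waits on mu9 — all released -> runs and releases mu15
  T4 waits on mu3 and mu15 — all released -> runs and releases mu5
  T5 waits on mu15, mu5 and mu9 — all released -> runs and releases mu1
  T8 waits on mu1, mu14 and mu5 — all released -> runs and releases mu11
  run T3 (it waits on nothing); releases mu18


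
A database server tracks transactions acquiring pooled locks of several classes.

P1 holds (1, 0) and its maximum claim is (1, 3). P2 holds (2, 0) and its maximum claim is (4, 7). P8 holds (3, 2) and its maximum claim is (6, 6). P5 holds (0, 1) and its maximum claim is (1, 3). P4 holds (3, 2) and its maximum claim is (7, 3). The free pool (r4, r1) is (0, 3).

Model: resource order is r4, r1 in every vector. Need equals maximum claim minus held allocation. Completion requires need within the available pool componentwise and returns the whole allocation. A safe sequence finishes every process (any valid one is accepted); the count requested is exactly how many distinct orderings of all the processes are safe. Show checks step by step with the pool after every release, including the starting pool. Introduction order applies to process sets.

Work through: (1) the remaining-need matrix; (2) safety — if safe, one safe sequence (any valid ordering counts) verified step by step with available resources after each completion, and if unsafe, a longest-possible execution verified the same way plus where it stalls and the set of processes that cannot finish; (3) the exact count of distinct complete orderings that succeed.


(1) Outstanding need per process (order r4, r1):
  P1: (0, 3)
  P2: (2, 7)
  P8: (3, 4)
  P5: (1, 2)
  P4: (4, 1)
(2) UNSAFE.
Key observation: the pool after P1, P5 is (1, 4); every surviving request exceeds it in r4, so progress ends there.
Going as far as possible: P1, P5; after that, nothing fits. Check, step by step:
  pool = (0, 3)
  run P1 (needs (0, 3), free (0, 3)); after release of (1, 0) the pool is (1, 3)
  run P5 (needs (1, 2), free (1, 3)); after release of (0, 1) the pool is (1, 4)
  P2 still needs (2, 7) but only (1, 4) is free — short on r4 and r1
  P8 still needs (3, 4) but only (1, 4) is free — short on r4
  P4 still needs (4, 1) but only (1, 4) is free — short on r4
Permanently blocked: P2, P8 and P4.
(3) The exact count: 0 of the possible complete orderings are safe sequences.


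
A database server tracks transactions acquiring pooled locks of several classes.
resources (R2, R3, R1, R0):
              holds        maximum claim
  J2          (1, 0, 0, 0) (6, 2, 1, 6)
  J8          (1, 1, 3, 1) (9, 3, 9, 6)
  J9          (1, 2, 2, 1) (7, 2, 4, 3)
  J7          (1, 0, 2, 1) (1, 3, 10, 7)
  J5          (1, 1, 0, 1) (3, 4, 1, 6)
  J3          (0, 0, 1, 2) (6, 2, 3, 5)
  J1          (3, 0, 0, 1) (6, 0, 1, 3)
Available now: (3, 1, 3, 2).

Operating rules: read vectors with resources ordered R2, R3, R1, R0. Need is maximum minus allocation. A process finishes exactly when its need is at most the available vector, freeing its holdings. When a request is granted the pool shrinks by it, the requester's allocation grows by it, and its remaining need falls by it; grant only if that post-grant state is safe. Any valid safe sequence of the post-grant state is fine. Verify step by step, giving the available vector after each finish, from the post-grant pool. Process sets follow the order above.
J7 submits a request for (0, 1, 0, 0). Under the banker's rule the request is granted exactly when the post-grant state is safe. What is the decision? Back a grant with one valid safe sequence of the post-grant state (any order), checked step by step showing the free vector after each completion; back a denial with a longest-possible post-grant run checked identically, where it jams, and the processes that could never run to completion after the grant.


GRANT: granting preserves safety; a valid post-grant sequence is J1, J9, J3, J2, J8, J7, J5.
Key observation: (3, 0, 3, 2) free after granting still covers J1 first, and each release covers the next.
Verifying the post-grant state step by step:
  pool = (3, 0, 3, 2)
  J1: need (3, 0, 1, 2) fits (3, 0, 3, 2); releases (3, 0, 0, 1), pool now (6, 0, 3, 3)
  J9: need (6, 0, 2, 2) fits (6, 0, 3, 3); releases (1, 2, 2, 1), pool now (7, 2, 5, 4)
  J3: need (6, 2, 2, 3) fits (7, 2, 5, 4); releases (0, 0, 1, 2), pool now (7, 2, 6, 6)
  J2: need (5, 2, 1, 6) fits (7, 2, 6, 6); releases (1, 0, 0, 0), pool now (8, 2, 6, 6)
  J8: need (8, 2, 6, 5) fits (8, 2, 6, 6); releases (1, 1, 3, 1), pool now (9, 3, 9, 7)
  J7: need (0, 2, 8, 6) fits (9, 3, 9, 7); releases (1, 1, 2, 1), pool now (10, 4, 11, 8)
  J5: need (2, 3, 1, 5) fits (10, 4, 11, 8); releases (1, 1, 0, 1), pool now (11, 5, 11, 9)


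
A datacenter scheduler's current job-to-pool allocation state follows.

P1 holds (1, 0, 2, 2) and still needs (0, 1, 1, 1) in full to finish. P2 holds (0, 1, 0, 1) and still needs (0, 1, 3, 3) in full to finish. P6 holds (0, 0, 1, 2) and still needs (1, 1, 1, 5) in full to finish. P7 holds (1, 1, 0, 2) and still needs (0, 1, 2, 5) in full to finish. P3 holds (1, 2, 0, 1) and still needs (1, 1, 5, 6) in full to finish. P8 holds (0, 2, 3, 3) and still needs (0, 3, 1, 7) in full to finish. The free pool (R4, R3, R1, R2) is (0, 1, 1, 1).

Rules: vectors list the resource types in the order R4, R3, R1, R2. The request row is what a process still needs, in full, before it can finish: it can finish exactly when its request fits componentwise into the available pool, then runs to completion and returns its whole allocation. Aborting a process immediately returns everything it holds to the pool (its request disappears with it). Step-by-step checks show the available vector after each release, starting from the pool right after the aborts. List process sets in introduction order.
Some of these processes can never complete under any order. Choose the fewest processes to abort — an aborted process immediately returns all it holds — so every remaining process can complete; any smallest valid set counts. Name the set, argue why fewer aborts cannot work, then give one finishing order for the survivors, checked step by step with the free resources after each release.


Minimum abort set: P8.
Key observation: P7 had no path to completion before; after the abort of P8 ((0, 2, 3, 3) returned), step 2 is where it fits.
No smaller set exists: with zero aborts the deadlock remains.
One survivor order: P1, P7, P6, P3, P2. Step-by-step check (post-abort pool first):
  pool = (0, 3, 4, 4)
  run P1 (needs (0, 1, 1, 1), free (0, 3, 4, 4)); after release of (1, 0, 2, 2) the pool is (1, 3, 6, 6)
  run P7 (needs (0, 1, 2, 5), free (1, 3, 6, 6)); after release of (1, 1, 0, 2) the pool is (2, 4, 6, 8)
  run P6 (needs (1, 1, 1, 5), free (2, 4, 6, 8)); after release of (0, 0, 1, 2) the pool is (2, 4, 7, 10)
  run P3 (needs (1, 1, 5, 6), free (2, 4, 7, 10)); after release of (1, 2, 0, 1) the pool is (3, 6, 7, 11)
  run P2 (needs (0, 1, 3, 3), free (3, 6, 7, 11)); after release of (0, 1, 0, 1) the pool is (3, 7, 7, 12)


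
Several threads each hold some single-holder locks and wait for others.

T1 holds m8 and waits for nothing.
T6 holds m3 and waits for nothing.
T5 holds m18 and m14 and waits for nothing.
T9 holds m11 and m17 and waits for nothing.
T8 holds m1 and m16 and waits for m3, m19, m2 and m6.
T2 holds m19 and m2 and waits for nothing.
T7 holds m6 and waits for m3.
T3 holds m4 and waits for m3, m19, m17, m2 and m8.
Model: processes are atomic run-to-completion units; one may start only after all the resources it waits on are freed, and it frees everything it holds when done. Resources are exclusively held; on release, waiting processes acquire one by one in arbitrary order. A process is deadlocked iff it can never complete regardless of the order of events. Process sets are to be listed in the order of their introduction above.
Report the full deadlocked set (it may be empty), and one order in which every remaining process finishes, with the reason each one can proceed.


No process is deadlocked.
Key observation: no waiting chain loops back on itself — every chain ends at a process that waits on nothing, so everyone eventually runs.
The rest can finish in the order T6, T7, T2, T9, T1, T8, T5, T3.
Check, step by step:
  T6 waits on nothing -> runs at once and releases m3
  run T7 (all its waits — m3 — are resolved); releases m6
  T2 waits on nothing -> runs at once and releases m19 and m2
  T9 waits on nothing -> runs at once and releases m11 and m17
  T1 waits on nothing -> runs at once and releases m8
  run T8 (all its waits — m3, m19, m2 and m6 — are resolved); releases m1 and m16
  T5 waits on nothing -> runs at once and releases m18 and m14
  run T3 (all its waits — m3, m19, m17, m2 and m8 — are resolved); releases m4


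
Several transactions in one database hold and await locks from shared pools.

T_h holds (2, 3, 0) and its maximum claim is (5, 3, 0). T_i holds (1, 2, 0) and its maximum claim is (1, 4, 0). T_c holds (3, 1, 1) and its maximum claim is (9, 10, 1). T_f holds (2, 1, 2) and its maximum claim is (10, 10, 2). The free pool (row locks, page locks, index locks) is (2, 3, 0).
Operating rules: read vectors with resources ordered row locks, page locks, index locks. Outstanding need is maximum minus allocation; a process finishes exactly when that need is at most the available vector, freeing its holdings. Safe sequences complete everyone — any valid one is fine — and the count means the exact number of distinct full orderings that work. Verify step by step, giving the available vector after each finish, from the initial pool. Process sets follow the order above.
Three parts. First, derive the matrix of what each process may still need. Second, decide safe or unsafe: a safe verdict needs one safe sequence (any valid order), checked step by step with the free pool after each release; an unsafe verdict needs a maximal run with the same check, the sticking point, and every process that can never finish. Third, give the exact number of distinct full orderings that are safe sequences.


(1) Outstanding need per process (order row locks, page locks, index locks):
  T_h: (3, 0, 0)
  T_i: (0, 2, 0)
  T_c: (6, 9, 0)
  T_f: (8, 9, 0)
(2) The state is UNSAFE.
Key observation: even finishing T_i, T_h leaves just (5, 8, 0) free — too little row locks for any of the remaining processes.
Going as far as possible: T_i, T_h; after that, nothing fits. Verifying each step:
  pool = (2, 3, 0)
  run T_i (needs (0, 2, 0), free (2, 3, 0)); after release of (1, 2, 0) the pool is (3, 5, 0)
  run T_h (needs (3, 0, 0), free (3, 5, 0)); after release of (2, 3, 0) the pool is (5, 8, 0)
  T_c still needs (6, 9, 0) but only (5, 8, 0) is free — short on row locks and page locks
  T_f still needs (8, 9, 0) but only (5, 8, 0) is free — short on row locks and page locks
Permanently blocked: T_c and T_f.
(3) The exact count: 0 of the possible complete orderings are safe sequences.


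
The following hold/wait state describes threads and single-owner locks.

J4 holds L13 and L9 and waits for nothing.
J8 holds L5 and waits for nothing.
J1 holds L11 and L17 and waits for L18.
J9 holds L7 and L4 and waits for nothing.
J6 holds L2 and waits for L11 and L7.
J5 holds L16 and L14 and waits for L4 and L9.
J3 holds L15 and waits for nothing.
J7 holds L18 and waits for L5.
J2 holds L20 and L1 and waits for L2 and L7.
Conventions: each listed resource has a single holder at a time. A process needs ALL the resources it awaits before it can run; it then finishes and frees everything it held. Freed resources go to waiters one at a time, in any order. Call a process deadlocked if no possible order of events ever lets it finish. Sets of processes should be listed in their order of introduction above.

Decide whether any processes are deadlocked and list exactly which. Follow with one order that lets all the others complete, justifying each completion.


No process is deadlocked.
Key observation: every chain of waits terminates; starting from the processes that wait on nothing, all the rest unlock in turn.
One completion order for the rest: J9, J8, J7, J1, J4, J6, J3, J2, J5.
Step-by-step check:
  J9 waits on nothing -> runs at once and releases L7 and L4
  J8 waits on nothing -> runs at once and releases L5
  J7: everything it awaited (L5) is free; runs, freeing L18
  J1: everything it awaited (L18) is free; runs, freeing L11 and L17
  J4 waits on nothing -> runs at once and releases L13 and L9
  J6: everything it awaited (L11 and L7) is free; runs, freeing L2
  J3 waits on nothing -> runs at once and releases L15
  J2: everything it awaited (L2 and L7) is free; runs, freeing L20 and L1
  J5: everything it awaited (L4 and L9) is free; runs, freeing L16 and L14
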